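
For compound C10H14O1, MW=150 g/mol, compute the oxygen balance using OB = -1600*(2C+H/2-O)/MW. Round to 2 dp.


OB = -1600 * (2C + H/2 - O) / MW
Inner = 2*10 + 14/2 - 1 = 26.00
OB = -1600 * 26.00 / 150 = -277.33%


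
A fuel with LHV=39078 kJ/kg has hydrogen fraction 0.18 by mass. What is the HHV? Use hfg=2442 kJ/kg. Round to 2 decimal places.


HHV = LHV + hfg * 9 * H
Water addition = 2442 * 9 * 0.18 = 3956.040 kJ/kg
HHV = 39078 + 3956.040 = 43034.04 kJ/kg


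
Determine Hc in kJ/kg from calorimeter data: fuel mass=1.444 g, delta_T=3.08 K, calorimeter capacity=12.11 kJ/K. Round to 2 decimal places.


Hc = C_cal * delta_T / m_fuel
Q_released = 12.11 * 3.08 = 37.2988 kJ
m_fuel = 1.444 g = 1.444/1000 kg = 0.001444 kg
Hc = 37.2988 / 0.001444 = 25830.19 kJ/kg


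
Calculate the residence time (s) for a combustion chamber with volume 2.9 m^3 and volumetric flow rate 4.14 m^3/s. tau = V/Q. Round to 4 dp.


tau = V / Q_flow
tau = 2.9 / 4.14 = 0.7005 s


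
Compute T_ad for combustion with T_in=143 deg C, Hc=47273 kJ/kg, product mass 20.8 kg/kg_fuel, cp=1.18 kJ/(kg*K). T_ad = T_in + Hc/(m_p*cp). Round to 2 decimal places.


T_ad = T_in + Hc / (m_p * cp)
Denominator = 20.8 * 1.18 = 24.5440
Temperature rise = 47273 / 24.5440 = 1926.05 K
T_ad = 143 + 1926.05 = 2069.05 deg C


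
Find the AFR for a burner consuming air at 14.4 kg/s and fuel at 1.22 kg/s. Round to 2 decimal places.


AFR = m_air / m_fuel
AFR = 14.4 / 1.22 = 11.80


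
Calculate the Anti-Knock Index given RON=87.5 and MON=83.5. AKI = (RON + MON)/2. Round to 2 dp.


AKI = (RON + MON) / 2
AKI = (87.5 + 83.5) / 2
AKI = 171.0 / 2 = 85.50


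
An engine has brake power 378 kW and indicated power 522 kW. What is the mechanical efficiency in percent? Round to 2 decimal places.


eta_mech = (BP / IP) * 100
Ratio = 378 / 522 = 0.7241
eta_mech = 0.7241 * 100 = 72.41%


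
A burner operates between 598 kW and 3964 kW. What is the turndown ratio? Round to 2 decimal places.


TDR = Q_max / Q_min
TDR = 3964 / 598 = 6.63


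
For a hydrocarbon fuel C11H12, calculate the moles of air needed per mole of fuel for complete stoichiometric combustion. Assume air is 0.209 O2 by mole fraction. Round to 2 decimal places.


Balanced combustion: C11H12 + 14 O2 -> 11 CO2 + 6 H2O
O2 needed = C + H/4 = 11 + 12/4 = 14.00 moles
Air moles = O2 / 0.209 = 14.00 / 0.209 = 66.99 moles air


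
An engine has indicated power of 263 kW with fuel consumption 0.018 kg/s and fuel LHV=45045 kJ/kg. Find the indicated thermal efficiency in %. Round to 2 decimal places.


eta_ith = (IP / (mf * LHV)) * 100
Denominator = 0.018 * 45045 = 810.8100 kW
eta_ith = (263 / 810.8100) * 100 = 32.44%


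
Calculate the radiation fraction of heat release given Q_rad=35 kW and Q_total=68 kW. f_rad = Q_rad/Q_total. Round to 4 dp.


f_rad = Q_rad / Q_total
f_rad = 35 / 68 = 0.5147


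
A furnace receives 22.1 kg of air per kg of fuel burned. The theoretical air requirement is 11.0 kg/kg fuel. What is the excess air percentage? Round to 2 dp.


Excess air = actual - stoichiometric = 22.1 - 11.0 = 11.10 kg/kg fuel
Excess air % = (excess / stoich) * 100 = (11.10 / 11.0) * 100 = 100.91%


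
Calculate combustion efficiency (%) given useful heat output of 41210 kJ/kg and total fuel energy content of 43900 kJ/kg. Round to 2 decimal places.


Efficiency = (Q_useful / Q_fuel) * 100
Efficiency = (41210 / 43900) * 100
Efficiency = 0.9387 * 100 = 93.87%


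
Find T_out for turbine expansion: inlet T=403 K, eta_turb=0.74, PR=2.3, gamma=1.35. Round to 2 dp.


T_out = T_in * (1 - eta * (1 - PR^(-(gamma-1)/gamma)))
Exponent = -(1.35-1)/1.35 = -0.25925926
PR^exp = 2.3^(-0.25925926) = 0.80578413
Factor = 1 - 0.74*(1 - 0.80578413) = 0.85628026
T_out = 403 * 0.85628026 = 345.08 K


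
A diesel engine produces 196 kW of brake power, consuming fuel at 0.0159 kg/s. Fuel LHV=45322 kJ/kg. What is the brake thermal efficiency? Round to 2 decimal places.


eta_BTE = (BP / (mf * LHV)) * 100
Denominator = 0.0159 * 45322 = 720.6198 kW
eta_BTE = (196 / 720.6198) * 100 = 27.20%


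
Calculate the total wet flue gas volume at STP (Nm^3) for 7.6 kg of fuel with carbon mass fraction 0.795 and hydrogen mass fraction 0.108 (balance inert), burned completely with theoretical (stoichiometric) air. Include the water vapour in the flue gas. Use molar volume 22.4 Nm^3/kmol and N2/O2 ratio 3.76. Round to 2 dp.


Per kg fuel: CO2 = (C/12 kmol)*22.4 = (0.795/12)*22.4 = 1.48400 Nm^3
Per kg fuel: H2O = (H/2 kmol)*22.4 = (0.108/2)*22.4 = 1.20960 Nm^3
O2 needed per kg fuel = C/12 + H/4 = 0.795/12 + 0.108/4 = 0.09325000 kmol
Per kg fuel: N2 = O2*3.76*22.4 = 0.09325000*3.76*22.4 = 7.85389 Nm^3
Total per kg = 1.48400 + 1.20960 + 7.85389 = 10.54749 Nm^3
Total = 10.54749 * 7.6 = 80.16 Nm^3


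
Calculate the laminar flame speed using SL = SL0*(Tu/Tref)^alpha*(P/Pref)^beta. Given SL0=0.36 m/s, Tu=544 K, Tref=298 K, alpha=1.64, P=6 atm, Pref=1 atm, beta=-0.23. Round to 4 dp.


SL = SL0 * (Tu/Tref)^alpha * (P/Pref)^beta
T ratio = 544/298 = 1.82550336
(T ratio)^alpha = 1.82550336^1.64 = 2.683289
(P/Pref)^beta = 6^(-0.23) = 0.662255
SL = 0.36 * 2.683289 * 0.662255 = 0.6397 m/s


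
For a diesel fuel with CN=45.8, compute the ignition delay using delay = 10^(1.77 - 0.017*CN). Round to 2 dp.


delay = 10^(1.77 - 0.017*CN)
Exponent = 1.77 - 0.017*45.8 = 0.9914
delay = 10^0.9914 = 9.80 ms


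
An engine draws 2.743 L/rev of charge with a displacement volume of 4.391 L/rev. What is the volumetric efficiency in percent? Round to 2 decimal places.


eta_v = (V_actual / V_disp) * 100
Ratio = 2.743 / 4.391 = 0.6247
eta_v = 0.6247 * 100 = 62.47%


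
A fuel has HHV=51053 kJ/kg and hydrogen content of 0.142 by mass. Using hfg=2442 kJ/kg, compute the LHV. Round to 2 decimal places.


LHV = HHV - hfg * 9 * H
Water correction = 2442 * 9 * 0.142 = 3120.876 kJ/kg
LHV = 51053 - 3120.876 = 47932.12 kJ/kg


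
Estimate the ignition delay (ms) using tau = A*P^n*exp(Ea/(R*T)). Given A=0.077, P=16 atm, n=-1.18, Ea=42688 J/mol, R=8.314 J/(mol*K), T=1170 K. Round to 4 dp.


tau = A * P^n * exp(Ea/(R*T))
P^n = 16^(-1.18) = 0.03794359
Ea/(R*T) = 42688/(8.314*1170) = 4.388438
exp(Ea/(R*T)) = 80.514524
tau = 0.077 * 0.03794359 * 80.514524 = 0.2352 ms


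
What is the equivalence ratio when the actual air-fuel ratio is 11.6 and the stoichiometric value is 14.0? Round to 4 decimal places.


phi = AFR_stoich / AFR_actual
phi = 14.0 / 11.6 = 1.2069


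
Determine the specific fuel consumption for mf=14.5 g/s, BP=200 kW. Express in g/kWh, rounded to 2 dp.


SFC = (mf / BP) * 3600
Rate = 14.5 / 200 = 0.072500 g/(s*kW)
SFC = 0.072500 * 3600 = 261.00 g/kWh


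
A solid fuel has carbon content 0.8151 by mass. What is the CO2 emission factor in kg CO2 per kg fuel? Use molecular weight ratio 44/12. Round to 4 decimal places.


EF = C_frac * (M_CO2 / M_C)
EF = 0.8151 * (44/12)
EF = 0.8151 * 3.666667 = 2.9887 kg_CO2/kg_fuel


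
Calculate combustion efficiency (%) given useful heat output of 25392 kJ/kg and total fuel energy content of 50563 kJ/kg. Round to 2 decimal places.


Efficiency = (Q_useful / Q_fuel) * 100
Efficiency = (25392 / 50563) * 100
Efficiency = 0.5022 * 100 = 50.22%


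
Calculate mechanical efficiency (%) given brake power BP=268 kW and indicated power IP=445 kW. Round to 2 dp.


eta_mech = (BP / IP) * 100
Ratio = 268 / 445 = 0.6022
eta_mech = 0.6022 * 100 = 60.22%


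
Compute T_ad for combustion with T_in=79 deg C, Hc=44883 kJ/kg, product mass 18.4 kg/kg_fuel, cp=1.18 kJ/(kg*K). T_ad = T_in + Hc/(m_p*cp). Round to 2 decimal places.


T_ad = T_in + Hc / (m_p * cp)
Denominator = 18.4 * 1.18 = 21.7120
Temperature rise = 44883 / 21.7120 = 2067.20 K
T_ad = 79 + 2067.20 = 2146.20 deg C


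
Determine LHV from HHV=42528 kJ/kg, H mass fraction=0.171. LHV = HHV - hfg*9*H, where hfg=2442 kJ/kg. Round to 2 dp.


LHV = HHV - hfg * 9 * H
Water correction = 2442 * 9 * 0.171 = 3758.238 kJ/kg
LHV = 42528 - 3758.238 = 38769.76 kJ/kg


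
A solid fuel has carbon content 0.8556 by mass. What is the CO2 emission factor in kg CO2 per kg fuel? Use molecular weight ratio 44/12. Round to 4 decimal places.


EF = C_frac * (M_CO2 / M_C)
EF = 0.8556 * (44/12)
EF = 0.8556 * 3.666667 = 3.1372 kg_CO2/kg_fuel


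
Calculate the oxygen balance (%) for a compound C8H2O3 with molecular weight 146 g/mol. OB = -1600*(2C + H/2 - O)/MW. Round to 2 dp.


OB = -1600 * (2C + H/2 - O) / MW
Inner = 2*8 + 2/2 - 3 = 14.00
OB = -1600 * 14.00 / 146 = -153.42%


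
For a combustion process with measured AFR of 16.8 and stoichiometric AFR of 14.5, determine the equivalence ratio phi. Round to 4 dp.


phi = AFR_stoich / AFR_actual
phi = 14.5 / 16.8 = 0.8631


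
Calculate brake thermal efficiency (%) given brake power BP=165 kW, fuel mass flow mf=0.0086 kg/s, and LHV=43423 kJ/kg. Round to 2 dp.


eta_BTE = (BP / (mf * LHV)) * 100
Denominator = 0.0086 * 43423 = 373.4378 kW
eta_BTE = (165 / 373.4378) * 100 = 44.18%


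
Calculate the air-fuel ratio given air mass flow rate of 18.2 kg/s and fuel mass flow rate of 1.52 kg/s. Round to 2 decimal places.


AFR = m_air / m_fuel
AFR = 18.2 / 1.52 = 11.97


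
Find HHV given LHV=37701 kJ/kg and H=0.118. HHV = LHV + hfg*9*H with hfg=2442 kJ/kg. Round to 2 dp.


HHV = LHV + hfg * 9 * H
Water addition = 2442 * 9 * 0.118 = 2593.404 kJ/kg
HHV = 37701 + 2593.404 = 40294.40 kJ/kg


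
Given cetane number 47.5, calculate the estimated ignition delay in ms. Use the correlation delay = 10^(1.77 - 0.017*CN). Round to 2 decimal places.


delay = 10^(1.77 - 0.017*CN)
Exponent = 1.77 - 0.017*47.5 = 0.9625
delay = 10^0.9625 = 9.17 ms


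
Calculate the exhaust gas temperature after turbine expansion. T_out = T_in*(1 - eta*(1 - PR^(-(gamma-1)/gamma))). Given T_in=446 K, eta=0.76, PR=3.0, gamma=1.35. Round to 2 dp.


T_out = T_in * (1 - eta * (1 - PR^(-(gamma-1)/gamma)))
Exponent = -(1.35-1)/1.35 = -0.25925926
PR^exp = 3.0^(-0.25925926) = 0.75214556
Factor = 1 - 0.76*(1 - 0.75214556) = 0.81163063
T_out = 446 * 0.81163063 = 361.99 K


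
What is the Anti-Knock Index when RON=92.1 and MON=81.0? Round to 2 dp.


AKI = (RON + MON) / 2
AKI = (92.1 + 81.0) / 2
AKI = 173.1 / 2 = 86.55


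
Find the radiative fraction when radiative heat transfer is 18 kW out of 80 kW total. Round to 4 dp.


f_rad = Q_rad / Q_total
f_rad = 18 / 80 = 0.2250


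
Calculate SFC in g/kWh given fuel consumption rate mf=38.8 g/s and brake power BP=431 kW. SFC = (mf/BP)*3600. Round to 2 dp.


SFC = (mf / BP) * 3600
Rate = 38.8 / 431 = 0.090023 g/(s*kW)
SFC = 0.090023 * 3600 = 324.08 g/kWh


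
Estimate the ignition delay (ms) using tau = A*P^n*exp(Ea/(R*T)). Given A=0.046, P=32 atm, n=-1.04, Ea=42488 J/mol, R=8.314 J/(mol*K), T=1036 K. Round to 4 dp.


tau = A * P^n * exp(Ea/(R*T))
P^n = 32^(-1.04) = 0.02720471
Ea/(R*T) = 42488/(8.314*1036) = 4.932834
exp(Ea/(R*T)) = 138.772255
tau = 0.046 * 0.02720471 * 138.772255 = 0.1737 ms


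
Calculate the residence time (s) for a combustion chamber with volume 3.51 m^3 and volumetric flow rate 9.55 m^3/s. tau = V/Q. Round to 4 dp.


tau = V / Q_flow
tau = 3.51 / 9.55 = 0.3675 s


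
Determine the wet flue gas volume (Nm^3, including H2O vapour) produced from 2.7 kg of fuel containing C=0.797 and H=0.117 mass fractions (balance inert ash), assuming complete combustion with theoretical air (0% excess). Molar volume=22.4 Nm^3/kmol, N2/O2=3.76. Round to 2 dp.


Per kg fuel: CO2 = (C/12 kmol)*22.4 = (0.797/12)*22.4 = 1.48773 Nm^3
Per kg fuel: H2O = (H/2 kmol)*22.4 = (0.117/2)*22.4 = 1.31040 Nm^3
O2 needed per kg fuel = C/12 + H/4 = 0.797/12 + 0.117/4 = 0.09566667 kmol
Per kg fuel: N2 = O2*3.76*22.4 = 0.09566667*3.76*22.4 = 8.05743 Nm^3
Total per kg = 1.48773 + 1.31040 + 8.05743 = 10.85556 Nm^3
Total = 10.85556 * 2.7 = 29.31 Nm^3


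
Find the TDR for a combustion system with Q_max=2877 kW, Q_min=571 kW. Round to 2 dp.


TDR = Q_max / Q_min
TDR = 2877 / 571 = 5.04


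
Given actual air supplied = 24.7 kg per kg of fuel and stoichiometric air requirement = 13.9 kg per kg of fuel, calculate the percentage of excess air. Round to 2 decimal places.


Excess air = actual - stoichiometric = 24.7 - 13.9 = 10.80 kg/kg fuel
Excess air % = (excess / stoich) * 100 = (10.80 / 13.9) * 100 = 77.70%


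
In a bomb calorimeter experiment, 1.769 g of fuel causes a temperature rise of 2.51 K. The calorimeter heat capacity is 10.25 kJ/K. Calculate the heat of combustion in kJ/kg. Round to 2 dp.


Hc = C_cal * delta_T / m_fuel
Q_released = 10.25 * 2.51 = 25.7275 kJ
m_fuel = 1.769 g = 1.769/1000 kg = 0.001769 kg
Hc = 25.7275 / 0.001769 = 14543.53 kJ/kg


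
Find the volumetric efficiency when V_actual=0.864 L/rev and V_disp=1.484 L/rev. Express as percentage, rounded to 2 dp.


eta_v = (V_actual / V_disp) * 100
Ratio = 0.864 / 1.484 = 0.5822
eta_v = 0.5822 * 100 = 58.22%


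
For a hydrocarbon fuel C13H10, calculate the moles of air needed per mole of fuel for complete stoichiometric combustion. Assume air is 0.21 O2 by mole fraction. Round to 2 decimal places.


Balanced combustion: C13H10 + 15.5 O2 -> 13 CO2 + 5 H2O
O2 needed = C + H/4 = 13 + 10/4 = 15.50 moles
Air moles = O2 / 0.21 = 15.50 / 0.21 = 73.81 moles air


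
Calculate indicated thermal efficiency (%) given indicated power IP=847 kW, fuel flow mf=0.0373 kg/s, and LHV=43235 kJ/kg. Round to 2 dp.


eta_ith = (IP / (mf * LHV)) * 100
Denominator = 0.0373 * 43235 = 1612.6655 kW
eta_ith = (847 / 1612.6655) * 100 = 52.52%


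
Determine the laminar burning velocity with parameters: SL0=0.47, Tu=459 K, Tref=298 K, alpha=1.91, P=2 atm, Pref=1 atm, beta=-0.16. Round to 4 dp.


SL = SL0 * (Tu/Tref)^alpha * (P/Pref)^beta
T ratio = 459/298 = 1.54026846
(T ratio)^alpha = 1.54026846^1.91 = 2.281966
(P/Pref)^beta = 2^(-0.16) = 0.895025
SL = 0.47 * 2.281966 * 0.895025 = 0.9599 m/s


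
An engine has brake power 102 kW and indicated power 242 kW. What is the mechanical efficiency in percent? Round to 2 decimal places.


eta_mech = (BP / IP) * 100
Ratio = 102 / 242 = 0.4215
eta_mech = 0.4215 * 100 = 42.15%


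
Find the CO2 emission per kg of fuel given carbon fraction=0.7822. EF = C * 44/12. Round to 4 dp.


EF = C_frac * (M_CO2 / M_C)
EF = 0.7822 * (44/12)
EF = 0.7822 * 3.666667 = 2.8681 kg_CO2/kg_fuel


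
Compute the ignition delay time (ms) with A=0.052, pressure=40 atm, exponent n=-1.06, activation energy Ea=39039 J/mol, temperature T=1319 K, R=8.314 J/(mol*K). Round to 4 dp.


tau = A * P^n * exp(Ea/(R*T))
P^n = 40^(-1.06) = 0.02003625
Ea/(R*T) = 39039/(8.314*1319) = 3.559950
exp(Ea/(R*T)) = 35.161431
tau = 0.052 * 0.02003625 * 35.161431 = 0.0366 ms


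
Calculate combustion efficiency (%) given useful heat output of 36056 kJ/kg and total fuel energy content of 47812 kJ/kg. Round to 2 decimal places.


Efficiency = (Q_useful / Q_fuel) * 100
Efficiency = (36056 / 47812) * 100
Efficiency = 0.7541 * 100 = 75.41%


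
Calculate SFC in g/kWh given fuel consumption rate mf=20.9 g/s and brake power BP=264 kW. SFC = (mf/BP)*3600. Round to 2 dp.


SFC = (mf / BP) * 3600
Rate = 20.9 / 264 = 0.079167 g/(s*kW)
SFC = 0.079167 * 3600 = 285.00 g/kWh


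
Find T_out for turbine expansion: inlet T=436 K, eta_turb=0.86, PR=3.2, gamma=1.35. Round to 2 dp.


T_out = T_in * (1 - eta * (1 - PR^(-(gamma-1)/gamma)))
Exponent = -(1.35-1)/1.35 = -0.25925926
PR^exp = 3.2^(-0.25925926) = 0.73966521
Factor = 1 - 0.86*(1 - 0.73966521) = 0.77611208
T_out = 436 * 0.77611208 = 338.38 K


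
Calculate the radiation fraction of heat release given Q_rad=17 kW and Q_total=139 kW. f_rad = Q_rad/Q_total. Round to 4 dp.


f_rad = Q_rad / Q_total
f_rad = 17 / 139 = 0.1223


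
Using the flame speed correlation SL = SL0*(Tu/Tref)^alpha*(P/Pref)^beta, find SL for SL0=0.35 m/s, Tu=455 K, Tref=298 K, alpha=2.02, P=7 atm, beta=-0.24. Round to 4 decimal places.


SL = SL0 * (Tu/Tref)^alpha * (P/Pref)^beta
T ratio = 455/298 = 1.52684564
(T ratio)^alpha = 1.52684564^2.02 = 2.351073
(P/Pref)^beta = 7^(-0.24) = 0.626869
SL = 0.35 * 2.351073 * 0.626869 = 0.5158 m/s


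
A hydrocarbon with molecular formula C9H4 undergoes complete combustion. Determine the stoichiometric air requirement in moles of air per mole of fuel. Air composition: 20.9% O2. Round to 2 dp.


Balanced combustion: C9H4 + 10 O2 -> 9 CO2 + 2 H2O
O2 needed = C + H/4 = 9 + 4/4 = 10.00 moles
Air moles = O2 / 0.209 = 10.00 / 0.209 = 47.85 moles air


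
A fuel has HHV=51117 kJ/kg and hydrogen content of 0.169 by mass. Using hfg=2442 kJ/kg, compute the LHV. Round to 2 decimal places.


LHV = HHV - hfg * 9 * H
Water correction = 2442 * 9 * 0.169 = 3714.282 kJ/kg
LHV = 51117 - 3714.282 = 47402.72 kJ/kg


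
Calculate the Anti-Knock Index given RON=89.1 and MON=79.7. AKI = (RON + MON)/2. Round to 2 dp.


AKI = (RON + MON) / 2
AKI = (89.1 + 79.7) / 2
AKI = 168.8 / 2 = 84.40


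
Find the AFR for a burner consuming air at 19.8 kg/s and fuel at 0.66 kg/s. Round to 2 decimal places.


AFR = m_air / m_fuel
AFR = 19.8 / 0.66 = 30.00


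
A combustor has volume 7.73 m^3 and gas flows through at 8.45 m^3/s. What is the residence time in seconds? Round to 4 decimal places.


tau = V / Q_flow
tau = 7.73 / 8.45 = 0.9148 s


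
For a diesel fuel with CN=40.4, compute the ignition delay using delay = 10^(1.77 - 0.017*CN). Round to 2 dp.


delay = 10^(1.77 - 0.017*CN)
Exponent = 1.77 - 0.017*40.4 = 1.0832
delay = 10^1.0832 = 12.11 ms


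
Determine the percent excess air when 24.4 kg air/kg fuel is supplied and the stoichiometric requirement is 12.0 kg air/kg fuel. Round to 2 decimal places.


Excess air = actual - stoichiometric = 24.4 - 12.0 = 12.40 kg/kg fuel
Excess air % = (excess / stoich) * 100 = (12.40 / 12.0) * 100 = 103.33%


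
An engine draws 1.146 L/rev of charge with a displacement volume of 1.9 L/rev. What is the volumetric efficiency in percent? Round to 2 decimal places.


eta_v = (V_actual / V_disp) * 100
Ratio = 1.146 / 1.9 = 0.6032
eta_v = 0.6032 * 100 = 60.32%


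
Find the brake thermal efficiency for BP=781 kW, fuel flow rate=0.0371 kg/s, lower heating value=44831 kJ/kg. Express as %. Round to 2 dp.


eta_BTE = (BP / (mf * LHV)) * 100
Denominator = 0.0371 * 44831 = 1663.2301 kW
eta_BTE = (781 / 1663.2301) * 100 = 46.96%


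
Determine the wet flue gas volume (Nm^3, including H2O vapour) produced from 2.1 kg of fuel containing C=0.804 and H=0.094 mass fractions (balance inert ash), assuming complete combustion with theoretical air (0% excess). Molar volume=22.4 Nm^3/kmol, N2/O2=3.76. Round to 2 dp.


Per kg fuel: CO2 = (C/12 kmol)*22.4 = (0.804/12)*22.4 = 1.50080 Nm^3
Per kg fuel: H2O = (H/2 kmol)*22.4 = (0.094/2)*22.4 = 1.05280 Nm^3
O2 needed per kg fuel = C/12 + H/4 = 0.804/12 + 0.094/4 = 0.09050000 kmol
Per kg fuel: N2 = O2*3.76*22.4 = 0.09050000*3.76*22.4 = 7.62227 Nm^3
Total per kg = 1.50080 + 1.05280 + 7.62227 = 10.17587 Nm^3
Total = 10.17587 * 2.1 = 21.37 Nm^3


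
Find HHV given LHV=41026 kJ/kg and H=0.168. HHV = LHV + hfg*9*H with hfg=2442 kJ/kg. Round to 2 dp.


HHV = LHV + hfg * 9 * H
Water addition = 2442 * 9 * 0.168 = 3692.304 kJ/kg
HHV = 41026 + 3692.304 = 44718.30 kJ/kg


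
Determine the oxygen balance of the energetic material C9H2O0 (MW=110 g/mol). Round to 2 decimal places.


OB = -1600 * (2C + H/2 - O) / MW
Inner = 2*9 + 2/2 - 0 = 19.00
OB = -1600 * 19.00 / 110 = -276.36%


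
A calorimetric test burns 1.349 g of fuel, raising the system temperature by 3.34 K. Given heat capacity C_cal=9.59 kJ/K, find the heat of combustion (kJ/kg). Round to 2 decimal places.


Hc = C_cal * delta_T / m_fuel
Q_released = 9.59 * 3.34 = 32.0306 kJ
m_fuel = 1.349 g = 1.349/1000 kg = 0.001349 kg
Hc = 32.0306 / 0.001349 = 23743.96 kJ/kg


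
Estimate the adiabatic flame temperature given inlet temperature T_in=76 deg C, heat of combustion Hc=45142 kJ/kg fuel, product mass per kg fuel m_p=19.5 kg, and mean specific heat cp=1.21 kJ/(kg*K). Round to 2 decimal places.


T_ad = T_in + Hc / (m_p * cp)
Denominator = 19.5 * 1.21 = 23.5950
Temperature rise = 45142 / 23.5950 = 1913.20 K
T_ad = 76 + 1913.20 = 1989.20 deg C


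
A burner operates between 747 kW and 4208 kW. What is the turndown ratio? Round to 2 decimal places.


TDR = Q_max / Q_min
TDR = 4208 / 747 = 5.63


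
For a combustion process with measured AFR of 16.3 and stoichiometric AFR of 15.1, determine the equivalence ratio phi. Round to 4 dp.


phi = AFR_stoich / AFR_actual
phi = 15.1 / 16.3 = 0.9264


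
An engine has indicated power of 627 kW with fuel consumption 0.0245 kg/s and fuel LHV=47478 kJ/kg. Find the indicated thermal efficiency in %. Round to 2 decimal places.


eta_ith = (IP / (mf * LHV)) * 100
Denominator = 0.0245 * 47478 = 1163.2110 kW
eta_ith = (627 / 1163.2110) * 100 = 53.90%


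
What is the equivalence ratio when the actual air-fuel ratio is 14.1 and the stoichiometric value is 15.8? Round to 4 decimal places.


phi = AFR_stoich / AFR_actual
phi = 15.8 / 14.1 = 1.1206


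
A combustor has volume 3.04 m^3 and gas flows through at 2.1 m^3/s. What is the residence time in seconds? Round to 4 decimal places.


tau = V / Q_flow
tau = 3.04 / 2.1 = 1.4476 s


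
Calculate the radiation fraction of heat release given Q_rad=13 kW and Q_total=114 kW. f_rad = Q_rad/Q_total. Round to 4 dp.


f_rad = Q_rad / Q_total
f_rad = 13 / 114 = 0.1140


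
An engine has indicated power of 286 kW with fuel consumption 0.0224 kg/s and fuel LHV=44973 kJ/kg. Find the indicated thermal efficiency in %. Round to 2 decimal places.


eta_ith = (IP / (mf * LHV)) * 100
Denominator = 0.0224 * 44973 = 1007.3952 kW
eta_ith = (286 / 1007.3952) * 100 = 28.39%


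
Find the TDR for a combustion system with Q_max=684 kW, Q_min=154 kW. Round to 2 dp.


TDR = Q_max / Q_min
TDR = 684 / 154 = 4.44


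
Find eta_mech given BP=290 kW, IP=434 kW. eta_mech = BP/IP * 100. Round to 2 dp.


eta_mech = (BP / IP) * 100
Ratio = 290 / 434 = 0.6682
eta_mech = 0.6682 * 100 = 66.82%


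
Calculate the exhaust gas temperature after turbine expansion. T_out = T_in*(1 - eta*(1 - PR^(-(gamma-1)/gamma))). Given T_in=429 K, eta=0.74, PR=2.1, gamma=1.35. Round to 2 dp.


T_out = T_in * (1 - eta * (1 - PR^(-(gamma-1)/gamma)))
Exponent = -(1.35-1)/1.35 = -0.25925926
PR^exp = 2.1^(-0.25925926) = 0.82501466
Factor = 1 - 0.74*(1 - 0.82501466) = 0.87051085
T_out = 429 * 0.87051085 = 373.45 K


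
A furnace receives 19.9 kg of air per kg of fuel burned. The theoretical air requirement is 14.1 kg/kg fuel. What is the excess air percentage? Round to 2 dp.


Excess air = actual - stoichiometric = 19.9 - 14.1 = 5.80 kg/kg fuel
Excess air % = (excess / stoich) * 100 = (5.80 / 14.1) * 100 = 41.13%


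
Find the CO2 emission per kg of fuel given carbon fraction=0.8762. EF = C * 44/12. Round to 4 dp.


EF = C_frac * (M_CO2 / M_C)
EF = 0.8762 * (44/12)
EF = 0.8762 * 3.666667 = 3.2127 kg_CO2/kg_fuel


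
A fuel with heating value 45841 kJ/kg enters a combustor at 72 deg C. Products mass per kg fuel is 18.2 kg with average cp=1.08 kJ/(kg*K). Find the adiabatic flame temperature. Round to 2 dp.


T_ad = T_in + Hc / (m_p * cp)
Denominator = 18.2 * 1.08 = 19.6560
Temperature rise = 45841 / 19.6560 = 2332.16 K
T_ad = 72 + 2332.16 = 2404.16 deg C


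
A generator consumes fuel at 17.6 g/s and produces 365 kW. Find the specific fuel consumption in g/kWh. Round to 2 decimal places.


SFC = (mf / BP) * 3600
Rate = 17.6 / 365 = 0.048219 g/(s*kW)
SFC = 0.048219 * 3600 = 173.59 g/kWh


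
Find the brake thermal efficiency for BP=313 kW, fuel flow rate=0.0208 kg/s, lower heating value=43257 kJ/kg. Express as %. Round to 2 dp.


eta_BTE = (BP / (mf * LHV)) * 100
Denominator = 0.0208 * 43257 = 899.7456 kW
eta_BTE = (313 / 899.7456) * 100 = 34.79%


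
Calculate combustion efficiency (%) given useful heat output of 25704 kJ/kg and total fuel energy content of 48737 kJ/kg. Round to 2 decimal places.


Efficiency = (Q_useful / Q_fuel) * 100
Efficiency = (25704 / 48737) * 100
Efficiency = 0.5274 * 100 = 52.74%


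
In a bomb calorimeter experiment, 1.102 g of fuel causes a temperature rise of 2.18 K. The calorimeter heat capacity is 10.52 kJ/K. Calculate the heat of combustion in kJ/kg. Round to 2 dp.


Hc = C_cal * delta_T / m_fuel
Q_released = 10.52 * 2.18 = 22.9336 kJ
m_fuel = 1.102 g = 1.102/1000 kg = 0.001102 kg
Hc = 22.9336 / 0.001102 = 20810.89 kJ/kg


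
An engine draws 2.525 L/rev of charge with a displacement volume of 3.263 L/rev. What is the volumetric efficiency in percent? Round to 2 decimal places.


eta_v = (V_actual / V_disp) * 100
Ratio = 2.525 / 3.263 = 0.7738
eta_v = 0.7738 * 100 = 77.38%


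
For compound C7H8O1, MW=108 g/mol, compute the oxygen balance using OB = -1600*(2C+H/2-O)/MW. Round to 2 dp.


OB = -1600 * (2C + H/2 - O) / MW
Inner = 2*7 + 8/2 - 1 = 17.00
OB = -1600 * 17.00 / 108 = -251.85%


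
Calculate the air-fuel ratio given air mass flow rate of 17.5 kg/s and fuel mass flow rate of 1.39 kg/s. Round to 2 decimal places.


AFR = m_air / m_fuel
AFR = 17.5 / 1.39 = 12.59


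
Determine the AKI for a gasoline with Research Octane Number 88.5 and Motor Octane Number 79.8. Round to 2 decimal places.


AKI = (RON + MON) / 2
AKI = (88.5 + 79.8) / 2
AKI = 168.3 / 2 = 84.15


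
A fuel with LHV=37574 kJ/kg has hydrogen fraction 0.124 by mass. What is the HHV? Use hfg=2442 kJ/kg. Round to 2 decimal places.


HHV = LHV + hfg * 9 * H
Water addition = 2442 * 9 * 0.124 = 2725.272 kJ/kg
HHV = 37574 + 2725.272 = 40299.27 kJ/kg


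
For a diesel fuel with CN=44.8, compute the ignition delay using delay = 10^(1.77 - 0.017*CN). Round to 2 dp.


delay = 10^(1.77 - 0.017*CN)
Exponent = 1.77 - 0.017*44.8 = 1.0084
delay = 10^1.0084 = 10.20 ms


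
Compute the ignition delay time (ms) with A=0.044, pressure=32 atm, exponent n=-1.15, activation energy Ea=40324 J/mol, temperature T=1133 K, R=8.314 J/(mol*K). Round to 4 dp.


tau = A * P^n * exp(Ea/(R*T))
P^n = 32^(-1.15) = 0.01858136
Ea/(R*T) = 40324/(8.314*1133) = 4.280788
exp(Ea/(R*T)) = 72.297356
tau = 0.044 * 0.01858136 * 72.297356 = 0.0591 ms


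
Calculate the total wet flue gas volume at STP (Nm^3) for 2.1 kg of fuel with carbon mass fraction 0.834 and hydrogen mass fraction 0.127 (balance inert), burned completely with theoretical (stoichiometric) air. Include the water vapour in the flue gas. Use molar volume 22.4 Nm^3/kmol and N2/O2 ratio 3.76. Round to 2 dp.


Per kg fuel: CO2 = (C/12 kmol)*22.4 = (0.834/12)*22.4 = 1.55680 Nm^3
Per kg fuel: H2O = (H/2 kmol)*22.4 = (0.127/2)*22.4 = 1.42240 Nm^3
O2 needed per kg fuel = C/12 + H/4 = 0.834/12 + 0.127/4 = 0.10125000 kmol
Per kg fuel: N2 = O2*3.76*22.4 = 0.10125000*3.76*22.4 = 8.52768 Nm^3
Total per kg = 1.55680 + 1.42240 + 8.52768 = 11.50688 Nm^3
Total = 11.50688 * 2.1 = 24.16 Nm^3


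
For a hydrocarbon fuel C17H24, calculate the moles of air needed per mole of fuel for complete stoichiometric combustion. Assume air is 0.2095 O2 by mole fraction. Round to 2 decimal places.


Balanced combustion: C17H24 + 23 O2 -> 17 CO2 + 12 H2O
O2 needed = C + H/4 = 17 + 24/4 = 23.00 moles
Air moles = O2 / 0.2095 = 23.00 / 0.2095 = 109.79 moles air


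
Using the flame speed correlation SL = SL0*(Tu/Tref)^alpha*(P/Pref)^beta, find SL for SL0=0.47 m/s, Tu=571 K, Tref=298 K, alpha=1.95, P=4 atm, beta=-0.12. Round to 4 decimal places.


SL = SL0 * (Tu/Tref)^alpha * (P/Pref)^beta
T ratio = 571/298 = 1.91610738
(T ratio)^alpha = 1.91610738^1.95 = 3.554010
(P/Pref)^beta = 4^(-0.12) = 0.846745
SL = 0.47 * 3.554010 * 0.846745 = 1.4144 m/s


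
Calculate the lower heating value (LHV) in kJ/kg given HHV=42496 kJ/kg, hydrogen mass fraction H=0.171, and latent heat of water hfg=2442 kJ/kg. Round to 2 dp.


LHV = HHV - hfg * 9 * H
Water correction = 2442 * 9 * 0.171 = 3758.238 kJ/kg
LHV = 42496 - 3758.238 = 38737.76 kJ/kg


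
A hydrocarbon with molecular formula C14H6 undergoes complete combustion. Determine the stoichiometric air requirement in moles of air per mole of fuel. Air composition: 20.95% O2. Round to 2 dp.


Balanced combustion: C14H6 + 15.5 O2 -> 14 CO2 + 3 H2O
O2 needed = C + H/4 = 14 + 6/4 = 15.50 moles
Air moles = O2 / 0.2095 = 15.50 / 0.2095 = 73.99 moles air


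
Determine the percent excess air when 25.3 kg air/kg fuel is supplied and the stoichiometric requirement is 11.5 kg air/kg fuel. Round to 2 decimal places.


Excess air = actual - stoichiometric = 25.3 - 11.5 = 13.80 kg/kg fuel
Excess air % = (excess / stoich) * 100 = (13.80 / 11.5) * 100 = 120.00%


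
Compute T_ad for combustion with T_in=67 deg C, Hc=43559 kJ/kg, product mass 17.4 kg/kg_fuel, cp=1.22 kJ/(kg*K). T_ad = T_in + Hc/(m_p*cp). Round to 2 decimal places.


T_ad = T_in + Hc / (m_p * cp)
Denominator = 17.4 * 1.22 = 21.2280
Temperature rise = 43559 / 21.2280 = 2051.96 K
T_ad = 67 + 2051.96 = 2118.96 deg C


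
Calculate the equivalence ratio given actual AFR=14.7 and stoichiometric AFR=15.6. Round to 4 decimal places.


phi = AFR_stoich / AFR_actual
phi = 15.6 / 14.7 = 1.0612


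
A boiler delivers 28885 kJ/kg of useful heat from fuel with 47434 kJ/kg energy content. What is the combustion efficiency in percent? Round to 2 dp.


Efficiency = (Q_useful / Q_fuel) * 100
Efficiency = (28885 / 47434) * 100
Efficiency = 0.6090 * 100 = 60.90%


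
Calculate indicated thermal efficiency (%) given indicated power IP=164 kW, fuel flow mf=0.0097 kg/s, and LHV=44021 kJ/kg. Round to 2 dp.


eta_ith = (IP / (mf * LHV)) * 100
Denominator = 0.0097 * 44021 = 427.0037 kW
eta_ith = (164 / 427.0037) * 100 = 38.41%


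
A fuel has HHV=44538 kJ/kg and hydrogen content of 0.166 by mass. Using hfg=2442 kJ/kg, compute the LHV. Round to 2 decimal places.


LHV = HHV - hfg * 9 * H
Water correction = 2442 * 9 * 0.166 = 3648.348 kJ/kg
LHV = 44538 - 3648.348 = 40889.65 kJ/kg


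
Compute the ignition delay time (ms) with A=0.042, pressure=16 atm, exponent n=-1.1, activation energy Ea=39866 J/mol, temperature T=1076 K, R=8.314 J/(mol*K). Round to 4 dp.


tau = A * P^n * exp(Ea/(R*T))
P^n = 16^(-1.1) = 0.04736614
Ea/(R*T) = 39866/(8.314*1076) = 4.456361
exp(Ea/(R*T)) = 86.173358
tau = 0.042 * 0.04736614 * 86.173358 = 0.1714 ms


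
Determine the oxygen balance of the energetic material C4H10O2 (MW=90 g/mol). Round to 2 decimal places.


OB = -1600 * (2C + H/2 - O) / MW
Inner = 2*4 + 10/2 - 2 = 11.00
OB = -1600 * 11.00 / 90 = -195.56%


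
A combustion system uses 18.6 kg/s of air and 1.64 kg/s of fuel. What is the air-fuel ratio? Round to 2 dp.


AFR = m_air / m_fuel
AFR = 18.6 / 1.64 = 11.34


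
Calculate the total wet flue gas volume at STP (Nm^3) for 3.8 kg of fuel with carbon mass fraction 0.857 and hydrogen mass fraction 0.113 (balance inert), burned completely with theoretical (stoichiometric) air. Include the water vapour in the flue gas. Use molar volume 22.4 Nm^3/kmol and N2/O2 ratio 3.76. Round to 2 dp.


Per kg fuel: CO2 = (C/12 kmol)*22.4 = (0.857/12)*22.4 = 1.59973 Nm^3
Per kg fuel: H2O = (H/2 kmol)*22.4 = (0.113/2)*22.4 = 1.26560 Nm^3
O2 needed per kg fuel = C/12 + H/4 = 0.857/12 + 0.113/4 = 0.09966667 kmol
Per kg fuel: N2 = O2*3.76*22.4 = 0.09966667*3.76*22.4 = 8.39433 Nm^3
Total per kg = 1.59973 + 1.26560 + 8.39433 = 11.25966 Nm^3
Total = 11.25966 * 3.8 = 42.79 Nm^3


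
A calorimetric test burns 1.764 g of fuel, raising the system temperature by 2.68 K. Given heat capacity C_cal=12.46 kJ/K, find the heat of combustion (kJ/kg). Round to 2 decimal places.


Hc = C_cal * delta_T / m_fuel
Q_released = 12.46 * 2.68 = 33.3928 kJ
m_fuel = 1.764 g = 1.764/1000 kg = 0.001764 kg
Hc = 33.3928 / 0.001764 = 18930.16 kJ/kg


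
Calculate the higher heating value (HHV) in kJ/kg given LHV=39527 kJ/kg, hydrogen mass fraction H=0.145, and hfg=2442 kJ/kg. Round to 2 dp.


HHV = LHV + hfg * 9 * H
Water addition = 2442 * 9 * 0.145 = 3186.810 kJ/kg
HHV = 39527 + 3186.810 = 42713.81 kJ/kg


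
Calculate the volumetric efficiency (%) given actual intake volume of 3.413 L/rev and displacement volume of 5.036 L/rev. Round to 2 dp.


eta_v = (V_actual / V_disp) * 100
Ratio = 3.413 / 5.036 = 0.6777
eta_v = 0.6777 * 100 = 67.77%


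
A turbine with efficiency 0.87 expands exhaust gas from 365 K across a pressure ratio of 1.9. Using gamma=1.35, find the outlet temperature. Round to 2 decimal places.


T_out = T_in * (1 - eta * (1 - PR^(-(gamma-1)/gamma)))
Exponent = -(1.35-1)/1.35 = -0.25925926
PR^exp = 1.9^(-0.25925926) = 0.84670193
Factor = 1 - 0.87*(1 - 0.84670193) = 0.86663068
T_out = 365 * 0.86663068 = 316.32 K


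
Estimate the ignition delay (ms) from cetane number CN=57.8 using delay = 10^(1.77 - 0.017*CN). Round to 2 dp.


delay = 10^(1.77 - 0.017*CN)
Exponent = 1.77 - 0.017*57.8 = 0.7874
delay = 10^0.7874 = 6.13 ms


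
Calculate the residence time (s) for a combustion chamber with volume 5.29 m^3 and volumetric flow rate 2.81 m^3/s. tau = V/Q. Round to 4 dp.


tau = V / Q_flow
tau = 5.29 / 2.81 = 1.8826 s


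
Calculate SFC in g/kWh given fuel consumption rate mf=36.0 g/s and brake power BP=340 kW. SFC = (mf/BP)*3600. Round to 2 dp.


SFC = (mf / BP) * 3600
Rate = 36.0 / 340 = 0.105882 g/(s*kW)
SFC = 0.105882 * 3600 = 381.18 g/kWh


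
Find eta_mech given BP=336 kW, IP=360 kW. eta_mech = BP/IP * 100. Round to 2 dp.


eta_mech = (BP / IP) * 100
Ratio = 336 / 360 = 0.9333
eta_mech = 0.9333 * 100 = 93.33%


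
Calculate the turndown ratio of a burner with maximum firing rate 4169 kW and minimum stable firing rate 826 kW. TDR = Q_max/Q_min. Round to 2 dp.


TDR = Q_max / Q_min
TDR = 4169 / 826 = 5.05


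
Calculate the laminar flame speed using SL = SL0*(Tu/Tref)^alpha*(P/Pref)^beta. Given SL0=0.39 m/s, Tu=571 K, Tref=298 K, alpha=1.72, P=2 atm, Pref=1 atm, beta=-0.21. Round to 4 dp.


SL = SL0 * (Tu/Tref)^alpha * (P/Pref)^beta
T ratio = 571/298 = 1.91610738
(T ratio)^alpha = 1.91610738^1.72 = 3.060287
(P/Pref)^beta = 2^(-0.21) = 0.864537
SL = 0.39 * 3.060287 * 0.864537 = 1.0318 m/s


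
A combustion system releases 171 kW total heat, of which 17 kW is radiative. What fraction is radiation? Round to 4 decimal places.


f_rad = Q_rad / Q_total
f_rad = 17 / 171 = 0.0994


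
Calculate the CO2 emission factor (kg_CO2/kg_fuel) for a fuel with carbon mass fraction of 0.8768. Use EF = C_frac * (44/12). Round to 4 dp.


EF = C_frac * (M_CO2 / M_C)
EF = 0.8768 * (44/12)
EF = 0.8768 * 3.666667 = 3.2149 kg_CO2/kg_fuel


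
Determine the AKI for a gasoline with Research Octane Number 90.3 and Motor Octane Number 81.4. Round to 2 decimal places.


AKI = (RON + MON) / 2
AKI = (90.3 + 81.4) / 2
AKI = 171.7 / 2 = 85.85


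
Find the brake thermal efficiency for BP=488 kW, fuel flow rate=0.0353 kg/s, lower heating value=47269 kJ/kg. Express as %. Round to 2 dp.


eta_BTE = (BP / (mf * LHV)) * 100
Denominator = 0.0353 * 47269 = 1668.5957 kW
eta_BTE = (488 / 1668.5957) * 100 = 29.25%


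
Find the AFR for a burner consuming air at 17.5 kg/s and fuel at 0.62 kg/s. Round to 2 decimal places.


AFR = m_air / m_fuel
AFR = 17.5 / 0.62 = 28.23


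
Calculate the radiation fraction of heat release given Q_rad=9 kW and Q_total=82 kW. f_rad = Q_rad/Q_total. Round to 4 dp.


f_rad = Q_rad / Q_total
f_rad = 9 / 82 = 0.1098


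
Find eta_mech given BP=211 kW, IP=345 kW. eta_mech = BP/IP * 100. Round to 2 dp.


eta_mech = (BP / IP) * 100
Ratio = 211 / 345 = 0.6116
eta_mech = 0.6116 * 100 = 61.16%


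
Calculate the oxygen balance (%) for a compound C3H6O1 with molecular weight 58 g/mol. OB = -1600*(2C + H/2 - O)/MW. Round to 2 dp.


OB = -1600 * (2C + H/2 - O) / MW
Inner = 2*3 + 6/2 - 1 = 8.00
OB = -1600 * 8.00 / 58 = -220.69%


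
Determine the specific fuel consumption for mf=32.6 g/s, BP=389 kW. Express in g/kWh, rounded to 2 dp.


SFC = (mf / BP) * 3600
Rate = 32.6 / 389 = 0.083805 g/(s*kW)
SFC = 0.083805 * 3600 = 301.70 g/kWh


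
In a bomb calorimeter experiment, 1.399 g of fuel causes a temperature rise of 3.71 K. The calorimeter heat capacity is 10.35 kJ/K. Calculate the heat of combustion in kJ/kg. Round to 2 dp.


Hc = C_cal * delta_T / m_fuel
Q_released = 10.35 * 3.71 = 38.3985 kJ
m_fuel = 1.399 g = 1.399/1000 kg = 0.001399 kg
Hc = 38.3985 / 0.001399 = 27447.11 kJ/kg


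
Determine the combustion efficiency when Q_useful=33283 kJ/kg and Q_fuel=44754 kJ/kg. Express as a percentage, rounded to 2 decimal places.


Efficiency = (Q_useful / Q_fuel) * 100
Efficiency = (33283 / 44754) * 100
Efficiency = 0.7437 * 100 = 74.37%


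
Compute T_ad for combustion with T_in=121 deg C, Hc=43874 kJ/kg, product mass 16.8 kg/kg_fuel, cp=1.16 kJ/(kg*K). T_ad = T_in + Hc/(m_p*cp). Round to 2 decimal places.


T_ad = T_in + Hc / (m_p * cp)
Denominator = 16.8 * 1.16 = 19.4880
Temperature rise = 43874 / 19.4880 = 2251.33 K
T_ad = 121 + 2251.33 = 2372.33 deg C


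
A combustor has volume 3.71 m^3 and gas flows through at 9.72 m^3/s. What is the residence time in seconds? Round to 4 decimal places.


tau = V / Q_flow
tau = 3.71 / 9.72 = 0.3817 s


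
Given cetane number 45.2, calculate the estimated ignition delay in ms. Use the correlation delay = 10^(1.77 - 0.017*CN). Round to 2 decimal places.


delay = 10^(1.77 - 0.017*CN)
Exponent = 1.77 - 0.017*45.2 = 1.0016
delay = 10^1.0016 = 10.04 ms


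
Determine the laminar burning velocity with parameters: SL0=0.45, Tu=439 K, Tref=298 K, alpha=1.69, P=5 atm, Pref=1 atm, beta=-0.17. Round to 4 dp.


SL = SL0 * (Tu/Tref)^alpha * (P/Pref)^beta
T ratio = 439/298 = 1.47315436
(T ratio)^alpha = 1.47315436^1.69 = 1.924596
(P/Pref)^beta = 5^(-0.17) = 0.760633
SL = 0.45 * 1.924596 * 0.760633 = 0.6588 m/s


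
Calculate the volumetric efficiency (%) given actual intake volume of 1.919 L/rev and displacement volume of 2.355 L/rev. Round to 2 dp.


eta_v = (V_actual / V_disp) * 100
Ratio = 1.919 / 2.355 = 0.8149
eta_v = 0.8149 * 100 = 81.49%


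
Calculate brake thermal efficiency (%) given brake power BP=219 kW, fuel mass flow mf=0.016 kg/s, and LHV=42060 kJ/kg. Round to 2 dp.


eta_BTE = (BP / (mf * LHV)) * 100
Denominator = 0.016 * 42060 = 672.9600 kW
eta_BTE = (219 / 672.9600) * 100 = 32.54%


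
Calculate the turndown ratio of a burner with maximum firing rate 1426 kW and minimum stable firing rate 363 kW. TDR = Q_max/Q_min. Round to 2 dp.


TDR = Q_max / Q_min
TDR = 1426 / 363 = 3.93


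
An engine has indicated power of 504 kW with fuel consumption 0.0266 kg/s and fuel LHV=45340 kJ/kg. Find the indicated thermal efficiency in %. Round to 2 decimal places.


eta_ith = (IP / (mf * LHV)) * 100
Denominator = 0.0266 * 45340 = 1206.0440 kW
eta_ith = (504 / 1206.0440) * 100 = 41.79%


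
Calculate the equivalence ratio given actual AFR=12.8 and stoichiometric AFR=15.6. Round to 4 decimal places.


phi = AFR_stoich / AFR_actual
phi = 15.6 / 12.8 = 1.2188


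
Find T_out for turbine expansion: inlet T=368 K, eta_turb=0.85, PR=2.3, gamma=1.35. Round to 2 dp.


T_out = T_in * (1 - eta * (1 - PR^(-(gamma-1)/gamma)))
Exponent = -(1.35-1)/1.35 = -0.25925926
PR^exp = 2.3^(-0.25925926) = 0.80578413
Factor = 1 - 0.85*(1 - 0.80578413) = 0.83491651
T_out = 368 * 0.83491651 = 307.25 K


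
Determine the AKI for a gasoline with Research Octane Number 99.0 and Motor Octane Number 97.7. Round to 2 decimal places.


AKI = (RON + MON) / 2
AKI = (99.0 + 97.7) / 2
AKI = 196.7 / 2 = 98.35


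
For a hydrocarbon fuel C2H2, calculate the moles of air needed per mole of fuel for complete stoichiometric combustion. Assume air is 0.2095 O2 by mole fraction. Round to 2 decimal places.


Balanced combustion: C2H2 + 2.5 O2 -> 2 CO2 + 1 H2O
O2 needed = C + H/4 = 2 + 2/4 = 2.50 moles
Air moles = O2 / 0.2095 = 2.50 / 0.2095 = 11.93 moles air
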